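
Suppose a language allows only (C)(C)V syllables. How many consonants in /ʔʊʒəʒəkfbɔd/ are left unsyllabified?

2

Under (C)(C)V, the unsyllabifiable consonants are /k/, /d/ (no codas are permitted; onsets may contain at most 2 consonants).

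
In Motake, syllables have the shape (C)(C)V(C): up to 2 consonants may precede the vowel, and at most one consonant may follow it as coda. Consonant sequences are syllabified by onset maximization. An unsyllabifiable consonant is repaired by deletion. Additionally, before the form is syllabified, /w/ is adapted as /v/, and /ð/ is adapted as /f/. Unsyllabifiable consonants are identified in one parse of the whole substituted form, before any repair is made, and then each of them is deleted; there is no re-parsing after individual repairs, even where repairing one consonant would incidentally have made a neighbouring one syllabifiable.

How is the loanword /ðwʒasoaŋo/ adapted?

vʒasoaŋo

Substitution: /ð/ → /f/, /w/ → /v/, giving /fvʒasoaŋo/.
Under (C)(C)V(C), the unsyllabifiable consonants are /f/ (at most one coda consonant is licensed; onsets may contain at most 2 consonants).
Deletion applies to /f/.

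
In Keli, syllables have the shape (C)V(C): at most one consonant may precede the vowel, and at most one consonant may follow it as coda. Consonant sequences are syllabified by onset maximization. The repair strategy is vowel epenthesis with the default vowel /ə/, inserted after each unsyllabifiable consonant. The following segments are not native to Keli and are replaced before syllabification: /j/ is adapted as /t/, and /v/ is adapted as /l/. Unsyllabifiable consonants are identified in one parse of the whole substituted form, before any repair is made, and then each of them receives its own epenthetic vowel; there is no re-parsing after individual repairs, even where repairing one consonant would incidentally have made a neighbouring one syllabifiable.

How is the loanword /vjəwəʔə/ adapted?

Substitution: /v/ → /l/, /j/ → /t/, giving /ltəwəʔə/.
Syllabifying with onset maximization leaves /l/ stranded (at most one coda consonant is licensed; onsets are limited to one consonant).
Epenthesis after each stranded consonant: /l/ → /lə/.

lətəwəʔə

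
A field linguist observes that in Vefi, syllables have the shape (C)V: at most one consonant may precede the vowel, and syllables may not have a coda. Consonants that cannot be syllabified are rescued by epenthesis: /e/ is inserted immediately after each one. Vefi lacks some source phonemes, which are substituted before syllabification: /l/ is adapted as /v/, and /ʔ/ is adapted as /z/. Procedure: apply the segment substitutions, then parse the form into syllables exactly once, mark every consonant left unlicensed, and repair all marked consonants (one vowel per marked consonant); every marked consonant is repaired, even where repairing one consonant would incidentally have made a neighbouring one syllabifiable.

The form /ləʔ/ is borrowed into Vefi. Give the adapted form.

Substitution: /l/ → /v/, /ʔ/ → /z/, giving /vəz/.
Syllabifying with onset maximization leaves /z/ stranded (no codas are permitted; onsets are limited to one consonant).
Epenthesis after each stranded consonant: /z/ → /ze/.

vəze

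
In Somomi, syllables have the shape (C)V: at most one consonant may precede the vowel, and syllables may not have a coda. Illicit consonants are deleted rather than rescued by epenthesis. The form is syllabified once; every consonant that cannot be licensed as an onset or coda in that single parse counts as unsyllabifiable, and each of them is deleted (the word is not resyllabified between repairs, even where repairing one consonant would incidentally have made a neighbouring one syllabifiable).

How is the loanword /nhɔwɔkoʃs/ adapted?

hɔwɔko

The consonants /n/, /ʃ/, /s/ cannot be parsed into a legal (C)V syllable (no codas are permitted; onsets are limited to one consonant).
Each unlicensed consonant is deleted: /n/, /ʃ/, /s/.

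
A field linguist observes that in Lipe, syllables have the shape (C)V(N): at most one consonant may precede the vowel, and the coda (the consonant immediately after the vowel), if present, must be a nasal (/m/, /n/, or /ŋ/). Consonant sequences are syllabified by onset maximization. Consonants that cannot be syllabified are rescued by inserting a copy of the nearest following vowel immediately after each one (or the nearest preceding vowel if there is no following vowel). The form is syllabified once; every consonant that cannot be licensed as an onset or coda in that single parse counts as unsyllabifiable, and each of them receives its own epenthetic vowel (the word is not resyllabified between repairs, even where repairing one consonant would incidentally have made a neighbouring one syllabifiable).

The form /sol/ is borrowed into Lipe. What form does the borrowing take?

The consonants /l/ cannot be parsed into a legal (C)V(N) syllable (only a nasal (/m/, /n/, or /ŋ/) is licensed in coda position; onsets are limited to one consonant).
Epenthesis after each stranded consonant: /l/ → /lo/.

solo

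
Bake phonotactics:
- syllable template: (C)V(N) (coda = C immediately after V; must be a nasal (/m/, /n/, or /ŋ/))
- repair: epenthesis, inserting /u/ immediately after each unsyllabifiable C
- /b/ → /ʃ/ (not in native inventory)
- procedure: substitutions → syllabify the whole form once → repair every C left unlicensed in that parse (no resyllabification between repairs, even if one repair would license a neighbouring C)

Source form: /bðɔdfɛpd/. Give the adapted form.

Substitution: /b/ → /ʃ/, giving /ʃðɔdfɛpd/.
The consonants /ʃ/, /d/, /p/, /d/ cannot be parsed into a legal (C)V(N) syllable (only a nasal (/m/, /n/, or /ŋ/) is licensed in coda position; onsets are limited to one consonant).
Inserting the epenthetic vowel yields /ʃ/ → /ʃu/, /d/ → /du/, /p/ → /pu/, /d/ → /du/.

ʃuðɔdufɛpudu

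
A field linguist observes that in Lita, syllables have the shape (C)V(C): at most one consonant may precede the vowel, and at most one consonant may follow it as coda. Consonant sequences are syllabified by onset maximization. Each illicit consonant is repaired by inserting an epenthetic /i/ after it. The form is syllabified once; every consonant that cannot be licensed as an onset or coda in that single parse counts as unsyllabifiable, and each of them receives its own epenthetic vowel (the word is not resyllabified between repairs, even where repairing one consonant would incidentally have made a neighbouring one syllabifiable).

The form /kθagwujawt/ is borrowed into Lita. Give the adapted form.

Syllabifying with onset maximization leaves /k/, /t/ stranded (at most one coda consonant is licensed; onsets are limited to one consonant).
Each unlicensed consonant becomes the onset of a new syllable: /k/ → /ki/, /t/ → /ti/.

kiθagwujawti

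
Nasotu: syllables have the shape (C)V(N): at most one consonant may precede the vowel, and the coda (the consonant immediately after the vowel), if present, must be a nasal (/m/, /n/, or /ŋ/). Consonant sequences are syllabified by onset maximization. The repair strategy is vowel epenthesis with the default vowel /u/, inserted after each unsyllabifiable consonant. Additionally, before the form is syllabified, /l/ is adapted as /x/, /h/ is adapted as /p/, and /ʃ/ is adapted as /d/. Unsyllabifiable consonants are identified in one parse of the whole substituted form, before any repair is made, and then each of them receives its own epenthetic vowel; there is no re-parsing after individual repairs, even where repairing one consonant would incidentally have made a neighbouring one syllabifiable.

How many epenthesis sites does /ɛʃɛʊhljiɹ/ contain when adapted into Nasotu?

3

After substitution the input is /ɛdɛʊpxjiɹ/.
The unsyllabifiable consonants are /p/, /x/, /ɹ/; each receives one epenthetic vowel.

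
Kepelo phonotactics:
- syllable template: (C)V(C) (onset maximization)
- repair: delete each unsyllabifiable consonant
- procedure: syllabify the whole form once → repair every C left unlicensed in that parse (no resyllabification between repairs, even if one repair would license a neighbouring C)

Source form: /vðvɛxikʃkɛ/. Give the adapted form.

Syllabifying with onset maximization leaves /v/, /ð/, /ʃ/ stranded (at most one coda consonant is licensed; onsets are limited to one consonant).
Deletion applies to /v/, /ð/, /ʃ/.

vɛxikkɛ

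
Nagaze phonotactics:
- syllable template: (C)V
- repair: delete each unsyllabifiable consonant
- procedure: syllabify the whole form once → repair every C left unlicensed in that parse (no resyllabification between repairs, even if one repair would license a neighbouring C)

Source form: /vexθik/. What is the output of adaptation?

Under (C)V, the unsyllabifiable consonants are /x/, /k/ (no codas are permitted; onsets are limited to one consonant).
Deleting the stranded consonants removes /x/, /k/.

veθi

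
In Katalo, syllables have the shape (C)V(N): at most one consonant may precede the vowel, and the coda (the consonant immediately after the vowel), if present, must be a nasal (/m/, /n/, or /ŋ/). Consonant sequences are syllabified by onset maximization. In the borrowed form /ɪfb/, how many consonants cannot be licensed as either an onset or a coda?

2

The consonants /f/, /b/ cannot be parsed into a legal (C)V(N) syllable (only a nasal (/m/, /n/, or /ŋ/) is licensed in coda position; onsets are limited to one consonant).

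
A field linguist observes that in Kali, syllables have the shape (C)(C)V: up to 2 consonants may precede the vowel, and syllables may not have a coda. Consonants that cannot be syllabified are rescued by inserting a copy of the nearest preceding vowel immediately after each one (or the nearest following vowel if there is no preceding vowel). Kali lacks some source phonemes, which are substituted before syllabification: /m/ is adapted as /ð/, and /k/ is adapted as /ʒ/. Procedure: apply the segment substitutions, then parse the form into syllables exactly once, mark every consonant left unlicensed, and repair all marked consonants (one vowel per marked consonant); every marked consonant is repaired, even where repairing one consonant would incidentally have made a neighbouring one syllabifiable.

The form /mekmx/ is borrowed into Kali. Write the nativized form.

ðeʒeðexe

Substitution: /m/ → /ð/, /k/ → /ʒ/, giving /ðeʒðx/.
Syllabifying with onset maximization leaves /ʒ/, /ð/, /x/ stranded (no codas are permitted; onsets may contain at most 2 consonants).
Each unlicensed consonant becomes the onset of a new syllable: /ʒ/ → /ʒe/, /ð/ → /ðe/, /x/ → /xe/.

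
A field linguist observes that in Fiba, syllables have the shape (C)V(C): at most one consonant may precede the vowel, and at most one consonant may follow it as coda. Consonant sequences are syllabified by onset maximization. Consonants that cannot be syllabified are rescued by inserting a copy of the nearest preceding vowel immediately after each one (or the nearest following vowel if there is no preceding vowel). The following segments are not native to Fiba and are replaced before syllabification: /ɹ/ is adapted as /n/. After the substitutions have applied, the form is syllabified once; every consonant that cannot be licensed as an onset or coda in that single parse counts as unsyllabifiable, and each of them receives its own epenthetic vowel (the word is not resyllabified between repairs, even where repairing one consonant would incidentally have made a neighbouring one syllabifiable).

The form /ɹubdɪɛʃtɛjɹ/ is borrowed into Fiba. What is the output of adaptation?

nubdɪɛʃtɛjnɛ

Substitution: /ɹ/ → /n/, giving /nubdɪɛʃtɛjn/.
Under (C)V(C), the unsyllabifiable consonants are /n/ (at most one coda consonant is licensed; onsets are limited to one consonant).
Epenthesis after each stranded consonant: /n/ → /nɛ/.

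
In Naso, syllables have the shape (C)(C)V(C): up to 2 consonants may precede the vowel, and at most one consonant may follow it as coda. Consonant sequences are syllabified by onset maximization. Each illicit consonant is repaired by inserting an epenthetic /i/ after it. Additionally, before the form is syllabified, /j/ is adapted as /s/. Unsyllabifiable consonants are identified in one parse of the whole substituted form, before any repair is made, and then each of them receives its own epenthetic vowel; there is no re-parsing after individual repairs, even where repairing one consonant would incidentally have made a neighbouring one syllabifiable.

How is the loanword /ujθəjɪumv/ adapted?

Substitution: /j/ → /s/, giving /usθəsɪumv/.
The consonants /v/ cannot be parsed into a legal (C)(C)V(C) syllable (at most one coda consonant is licensed; onsets may contain at most 2 consonants).
Epenthesis after each stranded consonant: /v/ → /vi/.

usθəsɪumvi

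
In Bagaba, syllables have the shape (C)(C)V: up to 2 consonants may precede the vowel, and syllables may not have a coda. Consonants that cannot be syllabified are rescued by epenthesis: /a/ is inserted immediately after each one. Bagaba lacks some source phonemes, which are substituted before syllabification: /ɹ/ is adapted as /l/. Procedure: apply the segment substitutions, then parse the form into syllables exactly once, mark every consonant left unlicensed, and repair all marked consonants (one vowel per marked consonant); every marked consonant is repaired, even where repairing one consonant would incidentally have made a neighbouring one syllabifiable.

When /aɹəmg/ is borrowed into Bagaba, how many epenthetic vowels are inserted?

2

After substitution the input is /aləmg/.
The unsyllabifiable consonants are /m/, /g/; each receives one epenthetic vowel.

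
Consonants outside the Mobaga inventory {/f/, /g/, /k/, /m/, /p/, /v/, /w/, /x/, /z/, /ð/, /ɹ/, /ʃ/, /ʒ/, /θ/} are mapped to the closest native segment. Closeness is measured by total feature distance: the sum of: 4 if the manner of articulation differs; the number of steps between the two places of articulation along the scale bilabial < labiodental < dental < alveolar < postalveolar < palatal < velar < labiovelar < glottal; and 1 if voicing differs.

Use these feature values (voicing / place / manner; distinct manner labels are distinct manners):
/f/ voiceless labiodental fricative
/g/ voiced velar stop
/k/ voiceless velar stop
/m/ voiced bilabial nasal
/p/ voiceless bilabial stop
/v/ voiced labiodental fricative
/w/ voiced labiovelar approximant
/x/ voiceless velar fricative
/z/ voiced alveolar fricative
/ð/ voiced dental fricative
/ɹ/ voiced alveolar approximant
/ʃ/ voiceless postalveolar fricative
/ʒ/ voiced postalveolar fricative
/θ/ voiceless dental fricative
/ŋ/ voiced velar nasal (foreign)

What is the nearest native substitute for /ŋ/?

g

/g/ is closest: manner differs (nasal→stop, +4), place distance 0 (velar→velar), same voicing; total 4. Next closest is /k/ at distance 5.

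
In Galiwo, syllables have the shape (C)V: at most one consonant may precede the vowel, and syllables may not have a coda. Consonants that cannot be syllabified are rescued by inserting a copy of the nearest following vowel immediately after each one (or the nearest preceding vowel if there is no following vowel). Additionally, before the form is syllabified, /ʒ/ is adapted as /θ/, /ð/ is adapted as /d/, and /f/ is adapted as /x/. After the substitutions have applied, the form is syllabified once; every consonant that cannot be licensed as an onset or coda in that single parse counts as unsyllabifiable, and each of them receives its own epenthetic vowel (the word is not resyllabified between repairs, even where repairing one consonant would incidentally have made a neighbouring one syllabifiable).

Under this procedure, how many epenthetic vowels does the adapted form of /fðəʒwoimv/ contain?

4

After substitution the input is /xdəθwoimv/.
The unsyllabifiable consonants are /x/, /θ/, /m/, /v/; each receives one epenthetic vowel.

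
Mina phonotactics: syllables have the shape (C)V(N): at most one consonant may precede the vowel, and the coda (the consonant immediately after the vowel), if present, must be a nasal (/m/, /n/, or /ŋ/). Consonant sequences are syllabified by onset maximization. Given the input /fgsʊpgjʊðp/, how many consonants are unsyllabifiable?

6

Under (C)V(N), the unsyllabifiable consonants are /f/, /g/, /p/, /g/, /ð/, /p/ (only a nasal (/m/, /n/, or /ŋ/) is licensed in coda position; onsets are limited to one consonant).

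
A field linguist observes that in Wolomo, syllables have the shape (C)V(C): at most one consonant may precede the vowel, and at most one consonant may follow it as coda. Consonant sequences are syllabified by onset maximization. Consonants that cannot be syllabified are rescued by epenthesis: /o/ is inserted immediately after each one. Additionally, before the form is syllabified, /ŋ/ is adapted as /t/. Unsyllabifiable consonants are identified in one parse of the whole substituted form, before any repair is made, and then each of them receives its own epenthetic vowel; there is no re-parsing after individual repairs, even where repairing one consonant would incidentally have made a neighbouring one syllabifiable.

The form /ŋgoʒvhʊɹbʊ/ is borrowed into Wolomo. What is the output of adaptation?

togoʒvohʊɹbʊ

Substitution: /ŋ/ → /t/, giving /tgoʒvhʊɹbʊ/.
The consonants /t/, /v/ cannot be parsed into a legal (C)V(C) syllable (at most one coda consonant is licensed; onsets are limited to one consonant).
Each unlicensed consonant becomes the onset of a new syllable: /t/ → /to/, /v/ → /vo/.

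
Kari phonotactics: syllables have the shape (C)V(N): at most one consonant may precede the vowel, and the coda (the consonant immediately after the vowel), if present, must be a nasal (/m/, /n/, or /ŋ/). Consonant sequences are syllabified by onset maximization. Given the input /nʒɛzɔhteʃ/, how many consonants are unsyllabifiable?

Syllabifying with onset maximization leaves /n/, /h/, /ʃ/ stranded (only a nasal (/m/, /n/, or /ŋ/) is licensed in coda position; onsets are limited to one consonant).

3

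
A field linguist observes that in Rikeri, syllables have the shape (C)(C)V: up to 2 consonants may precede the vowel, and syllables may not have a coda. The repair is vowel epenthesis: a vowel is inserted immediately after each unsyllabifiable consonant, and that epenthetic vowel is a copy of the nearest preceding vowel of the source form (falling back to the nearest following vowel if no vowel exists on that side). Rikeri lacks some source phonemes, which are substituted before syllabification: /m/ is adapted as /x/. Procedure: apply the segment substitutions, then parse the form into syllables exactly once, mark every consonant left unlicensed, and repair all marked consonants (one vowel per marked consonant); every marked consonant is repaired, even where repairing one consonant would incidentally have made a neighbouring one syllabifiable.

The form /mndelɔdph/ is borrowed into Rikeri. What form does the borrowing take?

Substitution: /m/ → /x/, giving /xndelɔdph/.
Under (C)(C)V, the unsyllabifiable consonants are /x/, /d/, /p/, /h/ (no codas are permitted; onsets may contain at most 2 consonants).
Epenthesis after each stranded consonant: /x/ → /xe/, /d/ → /dɔ/, /p/ → /pɔ/, /h/ → /hɔ/.

xendelɔdɔpɔhɔ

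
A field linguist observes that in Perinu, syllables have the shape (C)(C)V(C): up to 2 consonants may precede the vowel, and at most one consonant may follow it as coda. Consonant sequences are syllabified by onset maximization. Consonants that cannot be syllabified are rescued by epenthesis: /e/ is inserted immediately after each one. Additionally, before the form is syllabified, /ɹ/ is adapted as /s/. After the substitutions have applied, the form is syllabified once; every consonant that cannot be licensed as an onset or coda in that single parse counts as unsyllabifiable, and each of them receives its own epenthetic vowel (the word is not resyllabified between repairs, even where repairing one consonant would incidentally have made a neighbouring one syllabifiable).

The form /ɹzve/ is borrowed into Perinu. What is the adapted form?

sezve

Substitution: /ɹ/ → /s/, giving /szve/.
Under (C)(C)V(C), the unsyllabifiable consonants are /s/ (at most one coda consonant is licensed; onsets may contain at most 2 consonants).
Epenthesis after each stranded consonant: /s/ → /se/.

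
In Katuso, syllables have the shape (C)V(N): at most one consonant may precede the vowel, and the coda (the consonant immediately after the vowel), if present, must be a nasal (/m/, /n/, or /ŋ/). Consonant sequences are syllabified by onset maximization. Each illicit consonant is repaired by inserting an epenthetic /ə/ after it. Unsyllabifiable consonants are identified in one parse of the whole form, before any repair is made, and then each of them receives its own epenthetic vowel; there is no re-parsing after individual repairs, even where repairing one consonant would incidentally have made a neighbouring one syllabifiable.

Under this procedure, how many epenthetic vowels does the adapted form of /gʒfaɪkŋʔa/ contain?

4

The unsyllabifiable consonants are /g/, /ʒ/, /k/, /ŋ/; each receives one epenthetic vowel.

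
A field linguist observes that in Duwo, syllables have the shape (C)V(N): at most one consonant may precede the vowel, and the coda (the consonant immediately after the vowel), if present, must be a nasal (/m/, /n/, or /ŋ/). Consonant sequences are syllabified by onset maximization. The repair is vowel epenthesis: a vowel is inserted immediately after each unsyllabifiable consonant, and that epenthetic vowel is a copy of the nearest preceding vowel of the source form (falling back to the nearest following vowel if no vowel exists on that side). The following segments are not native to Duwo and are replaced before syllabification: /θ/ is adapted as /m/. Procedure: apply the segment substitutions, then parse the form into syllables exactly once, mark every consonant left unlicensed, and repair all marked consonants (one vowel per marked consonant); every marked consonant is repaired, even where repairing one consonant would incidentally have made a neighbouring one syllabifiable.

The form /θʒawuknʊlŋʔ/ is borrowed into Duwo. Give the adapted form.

maʒawukunʊlʊŋʊʔʊ

Substitution: /θ/ → /m/, giving /mʒawuknʊlŋʔ/.
Under (C)V(N), the unsyllabifiable consonants are /m/, /k/, /l/, /ŋ/, /ʔ/ (only a nasal (/m/, /n/, or /ŋ/) is licensed in coda position; onsets are limited to one consonant).
Inserting the epenthetic vowel yields /m/ → /ma/, /k/ → /ku/, /l/ → /lʊ/, /ŋ/ → /ŋʊ/, /ʔ/ → /ʔʊ/.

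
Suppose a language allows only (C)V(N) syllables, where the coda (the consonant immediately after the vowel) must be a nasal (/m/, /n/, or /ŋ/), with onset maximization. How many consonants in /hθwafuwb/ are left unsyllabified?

Under (C)V(N), the unsyllabifiable consonants are /h/, /θ/, /w/, /b/ (only a nasal (/m/, /n/, or /ŋ/) is licensed in coda position; onsets are limited to one consonant).

4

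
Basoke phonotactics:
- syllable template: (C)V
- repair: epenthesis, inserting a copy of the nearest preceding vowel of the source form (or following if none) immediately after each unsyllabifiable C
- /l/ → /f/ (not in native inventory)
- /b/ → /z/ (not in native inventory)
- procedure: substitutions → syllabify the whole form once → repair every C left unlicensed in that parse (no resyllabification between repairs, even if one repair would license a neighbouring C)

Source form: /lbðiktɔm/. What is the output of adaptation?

Substitution: /l/ → /f/, /b/ → /z/, giving /fzðiktɔm/.
Under (C)V, the unsyllabifiable consonants are /f/, /z/, /k/, /m/ (no codas are permitted; onsets are limited to one consonant).
Inserting the epenthetic vowel yields /f/ → /fi/, /z/ → /zi/, /k/ → /ki/, /m/ → /mɔ/.

fiziðikitɔmɔ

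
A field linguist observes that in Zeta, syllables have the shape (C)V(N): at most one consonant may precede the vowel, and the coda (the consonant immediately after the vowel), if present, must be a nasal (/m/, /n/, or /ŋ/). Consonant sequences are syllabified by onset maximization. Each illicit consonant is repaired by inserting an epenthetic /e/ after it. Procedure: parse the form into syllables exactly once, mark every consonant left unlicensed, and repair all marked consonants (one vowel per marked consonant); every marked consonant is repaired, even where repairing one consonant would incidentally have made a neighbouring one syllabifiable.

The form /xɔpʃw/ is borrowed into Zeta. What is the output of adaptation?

xɔpeʃewe

The consonants /p/, /ʃ/, /w/ cannot be parsed into a legal (C)V(N) syllable (only a nasal (/m/, /n/, or /ŋ/) is licensed in coda position; onsets are limited to one consonant).
Epenthesis after each stranded consonant: /p/ → /pe/, /ʃ/ → /ʃe/, /w/ → /we/.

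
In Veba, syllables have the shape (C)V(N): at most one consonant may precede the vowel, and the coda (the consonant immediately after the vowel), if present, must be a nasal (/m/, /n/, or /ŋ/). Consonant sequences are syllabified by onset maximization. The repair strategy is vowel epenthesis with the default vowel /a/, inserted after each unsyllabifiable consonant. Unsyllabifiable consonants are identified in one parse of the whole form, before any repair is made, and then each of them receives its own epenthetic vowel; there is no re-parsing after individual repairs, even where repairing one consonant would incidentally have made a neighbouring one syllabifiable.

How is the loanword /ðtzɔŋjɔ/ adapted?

ðatazɔŋjɔ

Syllabifying with onset maximization leaves /ð/, /t/ stranded (only a nasal (/m/, /n/, or /ŋ/) is licensed in coda position; onsets are limited to one consonant).
Inserting the epenthetic vowel yields /ð/ → /ða/, /t/ → /ta/.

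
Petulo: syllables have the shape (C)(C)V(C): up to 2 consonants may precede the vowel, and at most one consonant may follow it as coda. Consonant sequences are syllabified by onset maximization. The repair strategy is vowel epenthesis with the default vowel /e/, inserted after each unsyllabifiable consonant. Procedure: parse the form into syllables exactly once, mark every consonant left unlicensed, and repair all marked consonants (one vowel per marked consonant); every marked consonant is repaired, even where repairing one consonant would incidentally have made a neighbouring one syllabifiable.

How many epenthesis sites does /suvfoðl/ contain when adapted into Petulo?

1

The unsyllabifiable consonants are /l/; each receives one epenthetic vowel.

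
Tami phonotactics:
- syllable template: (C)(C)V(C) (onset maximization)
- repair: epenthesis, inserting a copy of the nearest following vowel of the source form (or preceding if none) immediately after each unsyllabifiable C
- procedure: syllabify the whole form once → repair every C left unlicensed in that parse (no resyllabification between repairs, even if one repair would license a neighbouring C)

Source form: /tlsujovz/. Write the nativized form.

tulsujovzo

Syllabifying with onset maximization leaves /t/, /z/ stranded (at most one coda consonant is licensed; onsets may contain at most 2 consonants).
Inserting the epenthetic vowel yields /t/ → /tu/, /z/ → /zo/.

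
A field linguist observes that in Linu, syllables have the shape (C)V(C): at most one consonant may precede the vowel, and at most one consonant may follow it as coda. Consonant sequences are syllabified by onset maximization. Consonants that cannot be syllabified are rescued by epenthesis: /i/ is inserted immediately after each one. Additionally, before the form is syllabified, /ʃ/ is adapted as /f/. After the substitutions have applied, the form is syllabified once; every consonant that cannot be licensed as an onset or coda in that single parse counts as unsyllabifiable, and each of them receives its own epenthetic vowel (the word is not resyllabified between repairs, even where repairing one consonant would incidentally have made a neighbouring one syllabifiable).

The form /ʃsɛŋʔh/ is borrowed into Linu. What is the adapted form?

fisɛŋʔihi

Substitution: /ʃ/ → /f/, giving /fsɛŋʔh/.
The consonants /f/, /ʔ/, /h/ cannot be parsed into a legal (C)V(C) syllable (at most one coda consonant is licensed; onsets are limited to one consonant).
Inserting the epenthetic vowel yields /f/ → /fi/, /ʔ/ → /ʔi/, /h/ → /hi/.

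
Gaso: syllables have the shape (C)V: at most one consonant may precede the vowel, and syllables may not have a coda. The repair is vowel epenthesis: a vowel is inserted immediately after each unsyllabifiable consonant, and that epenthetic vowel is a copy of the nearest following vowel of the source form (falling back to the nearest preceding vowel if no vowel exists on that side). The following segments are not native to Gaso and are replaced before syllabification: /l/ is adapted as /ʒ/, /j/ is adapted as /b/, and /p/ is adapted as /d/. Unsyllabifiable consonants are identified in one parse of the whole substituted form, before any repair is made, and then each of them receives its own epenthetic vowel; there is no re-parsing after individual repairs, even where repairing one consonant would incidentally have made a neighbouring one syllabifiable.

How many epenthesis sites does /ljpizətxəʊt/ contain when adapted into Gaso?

4

After substitution the input is /ʒbdizətxəʊt/.
The unsyllabifiable consonants are /ʒ/, /b/, /t/, /t/; each receives one epenthetic vowel.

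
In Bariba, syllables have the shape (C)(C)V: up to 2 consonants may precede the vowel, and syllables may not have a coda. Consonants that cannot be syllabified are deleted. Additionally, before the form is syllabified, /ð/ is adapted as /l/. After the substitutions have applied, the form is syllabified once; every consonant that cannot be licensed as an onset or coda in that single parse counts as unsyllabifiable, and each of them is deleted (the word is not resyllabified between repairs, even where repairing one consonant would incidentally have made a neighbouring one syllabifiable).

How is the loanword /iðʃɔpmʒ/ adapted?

ilʃɔ

Substitution: /ð/ → /l/, giving /ilʃɔpmʒ/.
Under (C)(C)V, the unsyllabifiable consonants are /p/, /m/, /ʒ/ (no codas are permitted; onsets may contain at most 2 consonants).
Each unlicensed consonant is deleted: /p/, /m/, /ʒ/.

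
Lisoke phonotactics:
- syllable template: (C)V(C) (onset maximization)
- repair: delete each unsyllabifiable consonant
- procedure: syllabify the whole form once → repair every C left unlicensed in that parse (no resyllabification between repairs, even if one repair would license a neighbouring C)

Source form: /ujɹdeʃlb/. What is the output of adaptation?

The consonants /ɹ/, /l/, /b/ cannot be parsed into a legal (C)V(C) syllable (at most one coda consonant is licensed; onsets are limited to one consonant).
Deleting the stranded consonants removes /ɹ/, /l/, /b/.

ujdeʃ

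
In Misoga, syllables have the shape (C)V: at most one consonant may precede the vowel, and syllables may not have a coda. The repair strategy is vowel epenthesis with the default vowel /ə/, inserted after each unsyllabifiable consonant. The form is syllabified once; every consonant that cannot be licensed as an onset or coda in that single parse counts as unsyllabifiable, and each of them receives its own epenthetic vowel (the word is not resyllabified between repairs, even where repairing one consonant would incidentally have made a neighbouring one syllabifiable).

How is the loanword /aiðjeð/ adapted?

aiðəjeðə

The consonants /ð/, /ð/ cannot be parsed into a legal (C)V syllable (no codas are permitted; onsets are limited to one consonant).
Epenthesis after each stranded consonant: /ð/ → /ðə/, /ð/ → /ðə/.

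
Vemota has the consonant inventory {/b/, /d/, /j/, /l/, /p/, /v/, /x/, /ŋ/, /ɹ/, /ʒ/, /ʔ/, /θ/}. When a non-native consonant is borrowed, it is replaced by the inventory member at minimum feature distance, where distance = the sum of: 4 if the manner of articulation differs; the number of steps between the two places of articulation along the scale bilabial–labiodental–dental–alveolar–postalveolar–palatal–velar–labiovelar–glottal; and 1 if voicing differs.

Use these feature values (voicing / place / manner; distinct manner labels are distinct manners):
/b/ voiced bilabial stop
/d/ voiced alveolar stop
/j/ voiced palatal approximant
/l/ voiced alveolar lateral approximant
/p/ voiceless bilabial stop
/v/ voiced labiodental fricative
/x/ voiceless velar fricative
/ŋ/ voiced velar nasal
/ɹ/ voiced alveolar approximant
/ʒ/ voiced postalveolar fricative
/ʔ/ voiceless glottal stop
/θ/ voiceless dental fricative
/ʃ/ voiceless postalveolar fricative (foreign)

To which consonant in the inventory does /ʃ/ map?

ʒ

/ʒ/ is closest: same manner (fricative), place distance 0 (postalveolar→postalveolar), voicing differs (+1); total 1. Next closest is /x/ at distance 2.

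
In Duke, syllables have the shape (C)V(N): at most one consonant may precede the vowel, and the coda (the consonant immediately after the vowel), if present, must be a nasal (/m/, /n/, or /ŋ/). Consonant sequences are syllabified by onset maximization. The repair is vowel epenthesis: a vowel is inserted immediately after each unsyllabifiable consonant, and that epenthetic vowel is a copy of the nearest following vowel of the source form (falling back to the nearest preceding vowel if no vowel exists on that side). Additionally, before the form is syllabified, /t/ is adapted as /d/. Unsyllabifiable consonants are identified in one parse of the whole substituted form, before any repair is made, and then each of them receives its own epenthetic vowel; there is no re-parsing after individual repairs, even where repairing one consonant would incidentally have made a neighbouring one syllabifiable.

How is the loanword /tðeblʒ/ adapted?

deðebeleʒe

Substitution: /t/ → /d/, giving /dðeblʒ/.
Syllabifying with onset maximization leaves /d/, /b/, /l/, /ʒ/ stranded (only a nasal (/m/, /n/, or /ŋ/) is licensed in coda position; onsets are limited to one consonant).
Epenthesis after each stranded consonant: /d/ → /de/, /b/ → /be/, /l/ → /le/, /ʒ/ → /ʒe/.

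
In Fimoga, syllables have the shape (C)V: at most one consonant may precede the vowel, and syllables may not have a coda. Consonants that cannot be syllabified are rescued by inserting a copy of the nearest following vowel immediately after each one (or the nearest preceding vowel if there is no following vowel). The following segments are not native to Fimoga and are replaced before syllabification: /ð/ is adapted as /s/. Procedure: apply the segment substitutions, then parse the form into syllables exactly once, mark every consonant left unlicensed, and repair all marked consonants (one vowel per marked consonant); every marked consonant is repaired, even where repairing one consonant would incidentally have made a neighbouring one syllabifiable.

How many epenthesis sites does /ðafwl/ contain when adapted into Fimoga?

After substitution the input is /safwl/.
The unsyllabifiable consonants are /f/, /w/, /l/; each receives one epenthetic vowel.

3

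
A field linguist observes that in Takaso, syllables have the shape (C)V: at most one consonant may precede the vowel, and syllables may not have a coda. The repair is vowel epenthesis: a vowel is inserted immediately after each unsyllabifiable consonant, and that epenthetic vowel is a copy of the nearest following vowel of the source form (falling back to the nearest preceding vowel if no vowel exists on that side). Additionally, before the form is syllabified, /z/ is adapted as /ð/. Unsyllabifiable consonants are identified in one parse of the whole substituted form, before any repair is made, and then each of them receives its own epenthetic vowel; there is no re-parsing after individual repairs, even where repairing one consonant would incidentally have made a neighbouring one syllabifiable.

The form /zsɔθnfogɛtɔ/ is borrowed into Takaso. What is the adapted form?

ðɔsɔθonofogɛtɔ

Substitution: /z/ → /ð/, giving /ðsɔθnfogɛtɔ/.
The consonants /ð/, /θ/, /n/ cannot be parsed into a legal (C)V syllable (no codas are permitted; onsets are limited to one consonant).
Each unlicensed consonant becomes the onset of a new syllable: /ð/ → /ðɔ/, /θ/ → /θo/, /n/ → /no/.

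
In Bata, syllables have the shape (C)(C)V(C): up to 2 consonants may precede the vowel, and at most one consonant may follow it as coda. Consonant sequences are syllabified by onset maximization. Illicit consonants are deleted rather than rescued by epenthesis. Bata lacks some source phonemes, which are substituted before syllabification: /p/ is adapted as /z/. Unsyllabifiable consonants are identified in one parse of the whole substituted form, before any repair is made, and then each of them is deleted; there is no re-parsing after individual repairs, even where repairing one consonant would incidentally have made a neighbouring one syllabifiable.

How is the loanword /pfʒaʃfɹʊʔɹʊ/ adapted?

fʒaʃfɹʊʔɹʊ

Substitution: /p/ → /z/, giving /zfʒaʃfɹʊʔɹʊ/.
The consonants /z/ cannot be parsed into a legal (C)(C)V(C) syllable (at most one coda consonant is licensed; onsets may contain at most 2 consonants).
Each unlicensed consonant is deleted: /z/.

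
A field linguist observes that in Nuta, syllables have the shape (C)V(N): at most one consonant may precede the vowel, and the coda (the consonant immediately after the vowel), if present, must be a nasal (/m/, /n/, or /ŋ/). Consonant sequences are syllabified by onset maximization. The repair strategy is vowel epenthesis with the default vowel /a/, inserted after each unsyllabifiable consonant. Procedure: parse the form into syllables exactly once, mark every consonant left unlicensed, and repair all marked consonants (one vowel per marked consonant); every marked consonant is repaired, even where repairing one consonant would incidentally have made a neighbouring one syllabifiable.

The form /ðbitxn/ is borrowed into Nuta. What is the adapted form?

ðabitaxana

The consonants /ð/, /t/, /x/, /n/ cannot be parsed into a legal (C)V(N) syllable (only a nasal (/m/, /n/, or /ŋ/) is licensed in coda position; onsets are limited to one consonant).
Each unlicensed consonant becomes the onset of a new syllable: /ð/ → /ða/, /t/ → /ta/, /x/ → /xa/, /n/ → /na/.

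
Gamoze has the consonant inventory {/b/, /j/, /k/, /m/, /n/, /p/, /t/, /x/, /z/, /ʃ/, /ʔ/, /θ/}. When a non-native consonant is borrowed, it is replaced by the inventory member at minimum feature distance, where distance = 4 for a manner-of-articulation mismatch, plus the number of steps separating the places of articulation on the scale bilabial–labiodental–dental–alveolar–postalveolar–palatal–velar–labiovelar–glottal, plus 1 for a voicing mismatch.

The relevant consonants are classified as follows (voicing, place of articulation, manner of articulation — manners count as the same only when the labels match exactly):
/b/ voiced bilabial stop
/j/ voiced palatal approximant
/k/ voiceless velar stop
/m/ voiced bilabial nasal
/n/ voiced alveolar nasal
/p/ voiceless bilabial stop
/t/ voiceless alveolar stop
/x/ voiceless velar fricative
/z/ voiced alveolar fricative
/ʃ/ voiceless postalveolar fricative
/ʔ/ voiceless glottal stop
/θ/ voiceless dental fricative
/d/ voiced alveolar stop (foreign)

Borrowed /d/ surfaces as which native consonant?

/t/ is closest: same manner (stop), place distance 0 (alveolar→alveolar), voicing differs (+1); total 1. Next closest is /b/ at distance 3.

t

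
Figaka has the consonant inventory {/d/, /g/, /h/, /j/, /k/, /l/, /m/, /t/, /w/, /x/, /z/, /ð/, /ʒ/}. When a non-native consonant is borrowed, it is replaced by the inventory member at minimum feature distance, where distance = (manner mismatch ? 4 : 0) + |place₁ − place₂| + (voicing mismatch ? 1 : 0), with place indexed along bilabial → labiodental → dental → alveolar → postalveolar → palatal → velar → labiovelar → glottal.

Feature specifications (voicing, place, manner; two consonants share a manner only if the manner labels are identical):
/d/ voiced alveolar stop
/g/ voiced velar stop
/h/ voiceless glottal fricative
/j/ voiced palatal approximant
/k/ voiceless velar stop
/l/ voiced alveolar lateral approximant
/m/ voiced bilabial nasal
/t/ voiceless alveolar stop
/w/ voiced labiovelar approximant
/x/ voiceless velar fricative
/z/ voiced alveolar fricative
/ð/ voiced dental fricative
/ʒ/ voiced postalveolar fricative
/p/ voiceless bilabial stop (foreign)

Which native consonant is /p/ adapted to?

/t/ is closest: same manner (stop), place distance 3 (bilabial→alveolar), same voicing; total 3. Next closest is /d/ at distance 4.

t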